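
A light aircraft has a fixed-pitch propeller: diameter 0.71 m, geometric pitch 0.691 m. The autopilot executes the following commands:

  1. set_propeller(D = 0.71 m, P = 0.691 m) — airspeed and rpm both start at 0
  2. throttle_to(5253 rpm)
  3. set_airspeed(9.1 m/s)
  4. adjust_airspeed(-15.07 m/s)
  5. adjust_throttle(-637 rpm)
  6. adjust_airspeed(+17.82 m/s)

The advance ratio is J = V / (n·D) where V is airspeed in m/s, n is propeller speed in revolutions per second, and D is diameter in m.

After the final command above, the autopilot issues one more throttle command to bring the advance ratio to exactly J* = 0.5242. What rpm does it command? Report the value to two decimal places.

rpm = 1910.36

set_propeller: D = 0.71 m, P = 0.691 m (p = P/D = 0.973239); state ← (V=0, rpm=0)
throttle_to(5253): rpm ← 5253
set_airspeed(9.1): V ← 9.1 m/s
adjust_airspeed(-15.07): V ← 9.1 -15.07 = -5.97 m/s
adjust_throttle(-637): rpm ← 5253 -637 = 4616
adjust_airspeed(+17.82): V ← -5.97 +17.82 = 11.85 m/s
final state: V = 11.85 m/s, rpm = 4616 → n = rpm/60 = 76.933333 rev/s
target J* = 0.5242; solve J* = V/(n·D) for n: n = V/(J*·D) = 11.85/(0.5242 × 0.71) = 31.839261 rev/s
rpm = 60·n = 1910.355686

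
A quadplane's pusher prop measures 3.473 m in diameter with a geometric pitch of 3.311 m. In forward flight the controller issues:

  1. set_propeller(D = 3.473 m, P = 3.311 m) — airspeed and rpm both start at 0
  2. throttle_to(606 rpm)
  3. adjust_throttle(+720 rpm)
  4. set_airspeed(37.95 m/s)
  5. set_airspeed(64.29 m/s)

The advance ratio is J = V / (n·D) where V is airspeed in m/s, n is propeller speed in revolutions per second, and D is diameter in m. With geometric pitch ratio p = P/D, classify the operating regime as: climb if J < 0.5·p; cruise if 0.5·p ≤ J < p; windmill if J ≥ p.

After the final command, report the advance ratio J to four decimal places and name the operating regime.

set_propeller: D = 3.473 m, P = 3.311 m (p = P/D = 0.953354); state ← (V=0, rpm=0)
throttle_to(606): rpm ← 606
adjust_throttle(+720): rpm ← 606 +720 = 1326
set_airspeed(37.95): V ← 37.95 m/s
set_airspeed(64.29): V ← 64.29 m/s
final state: V = 64.29 m/s, rpm = 1326 → n = rpm/60 = 22.100000 rev/s
J = V / (n·D) = 64.29 / (22.100000 × 3.473) = 0.837619
regime bands: climb J<0.4767 | cruise [0.4767, 0.9534) | windmill J≥0.9534
J = 0.8376 → cruise

J = 0.8376, regime = cruise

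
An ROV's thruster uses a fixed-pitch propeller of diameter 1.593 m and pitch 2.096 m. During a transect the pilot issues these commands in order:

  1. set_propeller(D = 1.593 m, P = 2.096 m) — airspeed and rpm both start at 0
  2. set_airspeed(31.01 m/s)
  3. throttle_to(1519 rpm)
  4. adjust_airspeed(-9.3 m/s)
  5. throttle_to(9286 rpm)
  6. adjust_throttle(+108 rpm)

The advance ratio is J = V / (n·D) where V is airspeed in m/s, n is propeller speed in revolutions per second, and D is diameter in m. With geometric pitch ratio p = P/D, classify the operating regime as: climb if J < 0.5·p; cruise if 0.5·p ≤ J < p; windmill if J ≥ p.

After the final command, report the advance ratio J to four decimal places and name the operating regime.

set_propeller: D = 1.593 m, P = 2.096 m (p = P/D = 1.315756); state ← (V=0, rpm=0)
set_airspeed(31.01): V ← 31.01 m/s
throttle_to(1519): rpm ← 1519
adjust_airspeed(-9.3): V ← 31.01 -9.3 = 21.71 m/s
throttle_to(9286): rpm ← 9286
adjust_throttle(+108): rpm ← 9286 +108 = 9394
final state: V = 21.71 m/s, rpm = 9394 → n = rpm/60 = 156.566667 rev/s
J = V / (n·D) = 21.71 / (156.566667 × 1.593) = 0.087045
regime bands: climb J<0.6579 | cruise [0.6579, 1.3158) | windmill J≥1.3158
J = 0.0870 → climb

J = 0.0870, regime = climb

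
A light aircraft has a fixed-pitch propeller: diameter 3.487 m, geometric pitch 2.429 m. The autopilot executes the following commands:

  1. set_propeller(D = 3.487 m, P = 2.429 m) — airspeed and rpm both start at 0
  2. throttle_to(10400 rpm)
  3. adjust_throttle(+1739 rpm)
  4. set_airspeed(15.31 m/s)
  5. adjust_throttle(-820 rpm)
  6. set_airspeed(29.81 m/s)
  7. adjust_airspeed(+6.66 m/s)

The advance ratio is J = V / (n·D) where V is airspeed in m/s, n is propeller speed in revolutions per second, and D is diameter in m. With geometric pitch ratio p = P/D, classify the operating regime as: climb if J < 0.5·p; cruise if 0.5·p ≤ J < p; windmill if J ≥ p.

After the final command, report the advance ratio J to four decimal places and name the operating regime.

set_propeller: D = 3.487 m, P = 2.429 m (p = P/D = 0.696587); state ← (V=0, rpm=0)
throttle_to(10400): rpm ← 10400
adjust_throttle(+1739): rpm ← 10400 +1739 = 12139
set_airspeed(15.31): V ← 15.31 m/s
adjust_throttle(-820): rpm ← 12139 -820 = 11319
set_airspeed(29.81): V ← 29.81 m/s
adjust_airspeed(+6.66): V ← 29.81 +6.66 = 36.47 m/s
final state: V = 36.47 m/s, rpm = 11319 → n = rpm/60 = 188.650000 rev/s
J = V / (n·D) = 36.47 / (188.650000 × 3.487) = 0.055440
regime bands: climb J<0.3483 | cruise [0.3483, 0.6966) | windmill J≥0.6966
J = 0.0554 → climb

J = 0.0554, regime = climb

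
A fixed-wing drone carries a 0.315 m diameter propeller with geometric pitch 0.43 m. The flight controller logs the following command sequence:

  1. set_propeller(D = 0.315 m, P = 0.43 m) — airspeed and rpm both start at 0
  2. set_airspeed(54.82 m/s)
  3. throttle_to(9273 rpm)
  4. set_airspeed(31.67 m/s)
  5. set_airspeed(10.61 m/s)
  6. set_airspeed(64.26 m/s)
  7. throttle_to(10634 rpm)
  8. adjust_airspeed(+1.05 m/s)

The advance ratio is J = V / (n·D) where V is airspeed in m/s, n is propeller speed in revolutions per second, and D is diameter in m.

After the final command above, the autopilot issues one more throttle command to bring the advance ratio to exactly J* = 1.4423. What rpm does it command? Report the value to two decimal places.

set_propeller: D = 0.315 m, P = 0.43 m (p = P/D = 1.365079); state ← (V=0, rpm=0)
set_airspeed(54.82): V ← 54.82 m/s
throttle_to(9273): rpm ← 9273
set_airspeed(31.67): V ← 31.67 m/s
set_airspeed(10.61): V ← 10.61 m/s
set_airspeed(64.26): V ← 64.26 m/s
throttle_to(10634): rpm ← 10634
adjust_airspeed(+1.05): V ← 64.26 +1.05 = 65.31 m/s
final state: V = 65.31 m/s, rpm = 10634 → n = rpm/60 = 177.233333 rev/s
target J* = 1.4423; solve J* = V/(n·D) for n: n = V/(J*·D) = 65.31/(1.4423 × 0.315) = 143.751878 rev/s
rpm = 60·n = 8625.112667

rpm = 8625.11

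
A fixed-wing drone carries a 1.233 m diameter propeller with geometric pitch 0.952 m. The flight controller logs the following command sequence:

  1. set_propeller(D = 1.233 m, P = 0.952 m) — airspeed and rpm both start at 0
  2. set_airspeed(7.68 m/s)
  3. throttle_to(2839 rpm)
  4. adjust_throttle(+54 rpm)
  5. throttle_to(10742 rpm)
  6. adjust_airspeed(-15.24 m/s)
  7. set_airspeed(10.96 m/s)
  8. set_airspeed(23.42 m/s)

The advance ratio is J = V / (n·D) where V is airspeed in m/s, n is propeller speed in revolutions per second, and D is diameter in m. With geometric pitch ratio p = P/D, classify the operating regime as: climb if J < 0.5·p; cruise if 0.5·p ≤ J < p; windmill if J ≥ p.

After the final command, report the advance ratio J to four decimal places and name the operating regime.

set_propeller: D = 1.233 m, P = 0.952 m (p = P/D = 0.772101); state ← (V=0, rpm=0)
set_airspeed(7.68): V ← 7.68 m/s
throttle_to(2839): rpm ← 2839
adjust_throttle(+54): rpm ← 2839 +54 = 2893
throttle_to(10742): rpm ← 10742
adjust_airspeed(-15.24): V ← 7.68 -15.24 = -7.56 m/s
set_airspeed(10.96): V ← 10.96 m/s
set_airspeed(23.42): V ← 23.42 m/s
final state: V = 23.42 m/s, rpm = 10742 → n = rpm/60 = 179.033333 rev/s
J = V / (n·D) = 23.42 / (179.033333 × 1.233) = 0.106094
regime bands: climb J<0.3861 | cruise [0.3861, 0.7721) | windmill J≥0.7721
J = 0.1061 → climb

J = 0.1061, regime = climb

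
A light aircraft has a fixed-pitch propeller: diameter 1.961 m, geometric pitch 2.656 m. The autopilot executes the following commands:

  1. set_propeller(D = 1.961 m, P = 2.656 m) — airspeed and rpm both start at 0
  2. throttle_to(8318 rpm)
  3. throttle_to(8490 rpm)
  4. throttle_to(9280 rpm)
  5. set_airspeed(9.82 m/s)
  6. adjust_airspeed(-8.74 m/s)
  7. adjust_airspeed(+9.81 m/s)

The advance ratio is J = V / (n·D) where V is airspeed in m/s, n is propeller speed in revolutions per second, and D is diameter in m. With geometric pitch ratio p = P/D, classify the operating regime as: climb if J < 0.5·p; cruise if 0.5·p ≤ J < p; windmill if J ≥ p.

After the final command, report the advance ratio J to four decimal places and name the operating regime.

set_propeller: D = 1.961 m, P = 2.656 m (p = P/D = 1.354411); state ← (V=0, rpm=0)
throttle_to(8318): rpm ← 8318
throttle_to(8490): rpm ← 8490
throttle_to(9280): rpm ← 9280
set_airspeed(9.82): V ← 9.82 m/s
adjust_airspeed(-8.74): V ← 9.82 -8.74 = 1.08 m/s
adjust_airspeed(+9.81): V ← 1.08 +9.81 = 10.89 m/s
final state: V = 10.89 m/s, rpm = 9280 → n = rpm/60 = 154.666667 rev/s
J = V / (n·D) = 10.89 / (154.666667 × 1.961) = 0.035905
regime bands: climb J<0.6772 | cruise [0.6772, 1.3544) | windmill J≥1.3544
J = 0.0359 → climb

J = 0.0359, regime = climb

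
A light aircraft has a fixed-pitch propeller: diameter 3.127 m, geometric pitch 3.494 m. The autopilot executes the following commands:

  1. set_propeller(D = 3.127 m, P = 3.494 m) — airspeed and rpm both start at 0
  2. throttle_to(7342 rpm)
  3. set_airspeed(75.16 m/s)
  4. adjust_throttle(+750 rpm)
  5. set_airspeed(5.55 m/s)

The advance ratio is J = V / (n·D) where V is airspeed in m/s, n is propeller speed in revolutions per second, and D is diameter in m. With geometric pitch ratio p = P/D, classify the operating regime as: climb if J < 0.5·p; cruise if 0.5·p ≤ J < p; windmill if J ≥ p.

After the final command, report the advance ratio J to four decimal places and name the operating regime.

set_propeller: D = 3.127 m, P = 3.494 m (p = P/D = 1.117365); state ← (V=0, rpm=0)
throttle_to(7342): rpm ← 7342
set_airspeed(75.16): V ← 75.16 m/s
adjust_throttle(+750): rpm ← 7342 +750 = 8092
set_airspeed(5.55): V ← 5.55 m/s
final state: V = 5.55 m/s, rpm = 8092 → n = rpm/60 = 134.866667 rev/s
J = V / (n·D) = 5.55 / (134.866667 × 3.127) = 0.013160
regime bands: climb J<0.5587 | cruise [0.5587, 1.1174) | windmill J≥1.1174
J = 0.0132 → climb

J = 0.0132, regime = climb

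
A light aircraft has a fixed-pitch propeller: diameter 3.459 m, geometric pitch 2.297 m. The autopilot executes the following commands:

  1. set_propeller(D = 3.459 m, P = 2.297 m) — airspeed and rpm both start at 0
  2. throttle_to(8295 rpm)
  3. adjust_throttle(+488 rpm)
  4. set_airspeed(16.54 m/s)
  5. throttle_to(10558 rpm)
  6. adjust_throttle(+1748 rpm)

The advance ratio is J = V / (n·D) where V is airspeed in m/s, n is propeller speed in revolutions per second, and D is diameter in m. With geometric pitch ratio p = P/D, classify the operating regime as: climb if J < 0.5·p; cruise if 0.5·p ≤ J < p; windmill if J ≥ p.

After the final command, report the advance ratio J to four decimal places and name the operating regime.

set_propeller: D = 3.459 m, P = 2.297 m (p = P/D = 0.664065); state ← (V=0, rpm=0)
throttle_to(8295): rpm ← 8295
adjust_throttle(+488): rpm ← 8295 +488 = 8783
set_airspeed(16.54): V ← 16.54 m/s
throttle_to(10558): rpm ← 10558
adjust_throttle(+1748): rpm ← 10558 +1748 = 12306
final state: V = 16.54 m/s, rpm = 12306 → n = rpm/60 = 205.100000 rev/s
J = V / (n·D) = 16.54 / (205.100000 × 3.459) = 0.023314
regime bands: climb J<0.3320 | cruise [0.3320, 0.6641) | windmill J≥0.6641
J = 0.0233 → climb

J = 0.0233, regime = climb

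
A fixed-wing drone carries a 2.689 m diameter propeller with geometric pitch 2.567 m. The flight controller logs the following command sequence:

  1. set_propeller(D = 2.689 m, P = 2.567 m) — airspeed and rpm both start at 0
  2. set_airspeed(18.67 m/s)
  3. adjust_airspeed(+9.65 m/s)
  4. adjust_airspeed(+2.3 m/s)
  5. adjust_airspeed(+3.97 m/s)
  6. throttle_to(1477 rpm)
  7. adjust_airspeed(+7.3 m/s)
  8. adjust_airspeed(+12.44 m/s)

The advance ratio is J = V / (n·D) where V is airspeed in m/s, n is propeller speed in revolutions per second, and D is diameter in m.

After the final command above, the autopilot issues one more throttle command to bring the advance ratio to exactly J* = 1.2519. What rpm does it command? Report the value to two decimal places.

set_propeller: D = 2.689 m, P = 2.567 m (p = P/D = 0.954630); state ← (V=0, rpm=0)
set_airspeed(18.67): V ← 18.67 m/s
adjust_airspeed(+9.65): V ← 18.67 +9.65 = 28.32 m/s
adjust_airspeed(+2.3): V ← 28.32 +2.3 = 30.62 m/s
adjust_airspeed(+3.97): V ← 30.62 +3.97 = 34.59 m/s
throttle_to(1477): rpm ← 1477
adjust_airspeed(+7.3): V ← 34.59 +7.3 = 41.89 m/s
adjust_airspeed(+12.44): V ← 41.89 +12.44 = 54.33 m/s
final state: V = 54.33 m/s, rpm = 1477 → n = rpm/60 = 24.616667 rev/s
target J* = 1.2519; solve J* = V/(n·D) for n: n = V/(J*·D) = 54.33/(1.2519 × 2.689) = 16.139098 rev/s
rpm = 60·n = 968.345890

rpm = 968.35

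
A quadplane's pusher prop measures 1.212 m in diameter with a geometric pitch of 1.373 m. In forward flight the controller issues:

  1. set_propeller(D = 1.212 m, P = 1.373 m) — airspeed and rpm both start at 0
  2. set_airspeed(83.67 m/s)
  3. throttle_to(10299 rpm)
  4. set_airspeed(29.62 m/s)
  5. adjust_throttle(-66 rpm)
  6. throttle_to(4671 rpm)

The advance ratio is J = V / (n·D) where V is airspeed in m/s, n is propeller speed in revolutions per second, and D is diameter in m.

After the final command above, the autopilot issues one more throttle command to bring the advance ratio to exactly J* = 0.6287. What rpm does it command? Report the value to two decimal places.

rpm = 2332.33

set_propeller: D = 1.212 m, P = 1.373 m (p = P/D = 1.132838); state ← (V=0, rpm=0)
set_airspeed(83.67): V ← 83.67 m/s
throttle_to(10299): rpm ← 10299
set_airspeed(29.62): V ← 29.62 m/s
adjust_throttle(-66): rpm ← 10299 -66 = 10233
throttle_to(4671): rpm ← 4671
final state: V = 29.62 m/s, rpm = 4671 → n = rpm/60 = 77.850000 rev/s
target J* = 0.6287; solve J* = V/(n·D) for n: n = V/(J*·D) = 29.62/(0.6287 × 1.212) = 38.872187 rev/s
rpm = 60·n = 2332.331213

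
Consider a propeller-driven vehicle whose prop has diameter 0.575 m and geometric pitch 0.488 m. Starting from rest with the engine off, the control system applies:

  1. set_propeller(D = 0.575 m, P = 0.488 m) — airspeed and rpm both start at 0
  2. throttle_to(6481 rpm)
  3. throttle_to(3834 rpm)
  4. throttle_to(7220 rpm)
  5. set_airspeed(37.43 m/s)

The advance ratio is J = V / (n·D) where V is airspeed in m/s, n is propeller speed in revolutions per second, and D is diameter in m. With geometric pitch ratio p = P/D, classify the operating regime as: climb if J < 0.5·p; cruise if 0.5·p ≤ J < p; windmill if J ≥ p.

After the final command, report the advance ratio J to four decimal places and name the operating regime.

J = 0.5410, regime = cruise

set_propeller: D = 0.575 m, P = 0.488 m (p = P/D = 0.848696); state ← (V=0, rpm=0)
throttle_to(6481): rpm ← 6481
throttle_to(3834): rpm ← 3834
throttle_to(7220): rpm ← 7220
set_airspeed(37.43): V ← 37.43 m/s
final state: V = 37.43 m/s, rpm = 7220 → n = rpm/60 = 120.333333 rev/s
J = V / (n·D) = 37.43 / (120.333333 × 0.575) = 0.540961
regime bands: climb J<0.4243 | cruise [0.4243, 0.8487) | windmill J≥0.8487
J = 0.5410 → cruise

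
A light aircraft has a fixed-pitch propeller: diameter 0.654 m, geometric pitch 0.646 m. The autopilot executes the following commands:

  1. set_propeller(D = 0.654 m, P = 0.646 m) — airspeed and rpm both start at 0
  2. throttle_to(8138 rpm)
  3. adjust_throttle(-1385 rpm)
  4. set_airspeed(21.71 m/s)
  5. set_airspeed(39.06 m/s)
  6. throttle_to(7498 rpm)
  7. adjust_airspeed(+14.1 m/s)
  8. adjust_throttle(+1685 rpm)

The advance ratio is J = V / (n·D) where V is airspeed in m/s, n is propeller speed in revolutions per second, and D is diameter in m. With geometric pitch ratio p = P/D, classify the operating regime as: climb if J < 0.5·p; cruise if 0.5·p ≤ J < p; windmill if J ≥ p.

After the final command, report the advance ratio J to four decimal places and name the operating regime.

set_propeller: D = 0.654 m, P = 0.646 m (p = P/D = 0.987768); state ← (V=0, rpm=0)
throttle_to(8138): rpm ← 8138
adjust_throttle(-1385): rpm ← 8138 -1385 = 6753
set_airspeed(21.71): V ← 21.71 m/s
set_airspeed(39.06): V ← 39.06 m/s
throttle_to(7498): rpm ← 7498
adjust_airspeed(+14.1): V ← 39.06 +14.1 = 53.16 m/s
adjust_throttle(+1685): rpm ← 7498 +1685 = 9183
final state: V = 53.16 m/s, rpm = 9183 → n = rpm/60 = 153.050000 rev/s
J = V / (n·D) = 53.16 / (153.050000 × 0.654) = 0.531097
regime bands: climb J<0.4939 | cruise [0.4939, 0.9878) | windmill J≥0.9878
J = 0.5311 → cruise

J = 0.5311, regime = cruise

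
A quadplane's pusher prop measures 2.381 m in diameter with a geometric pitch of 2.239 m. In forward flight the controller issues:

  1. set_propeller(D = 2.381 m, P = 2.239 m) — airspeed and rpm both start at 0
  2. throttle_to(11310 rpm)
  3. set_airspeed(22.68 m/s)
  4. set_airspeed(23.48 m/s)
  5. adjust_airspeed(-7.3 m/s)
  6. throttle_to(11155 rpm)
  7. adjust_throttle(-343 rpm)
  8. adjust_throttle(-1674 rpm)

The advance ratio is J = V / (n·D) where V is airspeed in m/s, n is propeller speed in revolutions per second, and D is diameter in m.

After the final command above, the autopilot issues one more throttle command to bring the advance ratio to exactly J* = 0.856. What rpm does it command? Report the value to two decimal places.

set_propeller: D = 2.381 m, P = 2.239 m (p = P/D = 0.940361); state ← (V=0, rpm=0)
throttle_to(11310): rpm ← 11310
set_airspeed(22.68): V ← 22.68 m/s
set_airspeed(23.48): V ← 23.48 m/s
adjust_airspeed(-7.3): V ← 23.48 -7.3 = 16.18 m/s
throttle_to(11155): rpm ← 11155
adjust_throttle(-343): rpm ← 11155 -343 = 10812
adjust_throttle(-1674): rpm ← 10812 -1674 = 9138
final state: V = 16.18 m/s, rpm = 9138 → n = rpm/60 = 152.300000 rev/s
target J* = 0.856; solve J* = V/(n·D) for n: n = V/(J*·D) = 16.18/(0.856 × 2.381) = 7.938626 rev/s
rpm = 60·n = 476.317576

rpm = 476.32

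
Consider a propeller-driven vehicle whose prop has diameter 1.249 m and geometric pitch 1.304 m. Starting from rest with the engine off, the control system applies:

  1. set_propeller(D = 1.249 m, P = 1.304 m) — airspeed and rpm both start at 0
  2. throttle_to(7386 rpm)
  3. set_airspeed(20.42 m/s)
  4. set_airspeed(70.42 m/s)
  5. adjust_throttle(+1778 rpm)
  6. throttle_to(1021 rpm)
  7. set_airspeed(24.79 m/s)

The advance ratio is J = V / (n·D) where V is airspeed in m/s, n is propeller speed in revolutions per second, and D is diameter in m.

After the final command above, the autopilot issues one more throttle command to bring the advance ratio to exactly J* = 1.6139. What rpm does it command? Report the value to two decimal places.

set_propeller: D = 1.249 m, P = 1.304 m (p = P/D = 1.044035); state ← (V=0, rpm=0)
throttle_to(7386): rpm ← 7386
set_airspeed(20.42): V ← 20.42 m/s
set_airspeed(70.42): V ← 70.42 m/s
adjust_throttle(+1778): rpm ← 7386 +1778 = 9164
throttle_to(1021): rpm ← 1021
set_airspeed(24.79): V ← 24.79 m/s
final state: V = 24.79 m/s, rpm = 1021 → n = rpm/60 = 17.016667 rev/s
target J* = 1.6139; solve J* = V/(n·D) for n: n = V/(J*·D) = 24.79/(1.6139 × 1.249) = 12.298084 rev/s
rpm = 60·n = 737.885060

rpm = 737.89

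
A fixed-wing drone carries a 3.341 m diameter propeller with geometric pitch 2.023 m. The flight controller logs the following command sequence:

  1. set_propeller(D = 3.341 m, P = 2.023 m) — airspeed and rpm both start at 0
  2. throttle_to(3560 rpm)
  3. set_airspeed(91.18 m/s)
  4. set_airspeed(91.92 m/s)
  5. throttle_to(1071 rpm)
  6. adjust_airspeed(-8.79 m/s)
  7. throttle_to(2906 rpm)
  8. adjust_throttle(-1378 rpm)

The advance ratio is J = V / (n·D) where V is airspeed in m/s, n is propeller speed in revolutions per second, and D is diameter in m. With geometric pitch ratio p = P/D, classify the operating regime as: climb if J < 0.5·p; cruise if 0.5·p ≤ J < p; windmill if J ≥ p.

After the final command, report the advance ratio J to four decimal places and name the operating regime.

J = 0.9770, regime = windmill

set_propeller: D = 3.341 m, P = 2.023 m (p = P/D = 0.605507); state ← (V=0, rpm=0)
throttle_to(3560): rpm ← 3560
set_airspeed(91.18): V ← 91.18 m/s
set_airspeed(91.92): V ← 91.92 m/s
throttle_to(1071): rpm ← 1071
adjust_airspeed(-8.79): V ← 91.92 -8.79 = 83.13 m/s
throttle_to(2906): rpm ← 2906
adjust_throttle(-1378): rpm ← 2906 -1378 = 1528
final state: V = 83.13 m/s, rpm = 1528 → n = rpm/60 = 25.466667 rev/s
J = V / (n·D) = 83.13 / (25.466667 × 3.341) = 0.977033
regime bands: climb J<0.3028 | cruise [0.3028, 0.6055) | windmill J≥0.6055
J = 0.9770 → windmill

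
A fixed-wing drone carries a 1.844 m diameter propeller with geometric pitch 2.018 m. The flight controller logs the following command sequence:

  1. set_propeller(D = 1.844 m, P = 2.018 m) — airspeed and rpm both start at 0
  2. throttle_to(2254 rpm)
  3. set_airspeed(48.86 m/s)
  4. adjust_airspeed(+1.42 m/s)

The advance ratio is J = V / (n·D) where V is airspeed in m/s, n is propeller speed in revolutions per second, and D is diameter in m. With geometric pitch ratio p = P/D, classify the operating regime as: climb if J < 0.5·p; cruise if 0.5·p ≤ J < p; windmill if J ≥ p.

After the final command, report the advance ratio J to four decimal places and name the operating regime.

J = 0.7258, regime = cruise

set_propeller: D = 1.844 m, P = 2.018 m (p = P/D = 1.094360); state ← (V=0, rpm=0)
throttle_to(2254): rpm ← 2254
set_airspeed(48.86): V ← 48.86 m/s
adjust_airspeed(+1.42): V ← 48.86 +1.42 = 50.28 m/s
final state: V = 50.28 m/s, rpm = 2254 → n = rpm/60 = 37.566667 rev/s
J = V / (n·D) = 50.28 / (37.566667 × 1.844) = 0.725825
regime bands: climb J<0.5472 | cruise [0.5472, 1.0944) | windmill J≥1.0944
J = 0.7258 → cruise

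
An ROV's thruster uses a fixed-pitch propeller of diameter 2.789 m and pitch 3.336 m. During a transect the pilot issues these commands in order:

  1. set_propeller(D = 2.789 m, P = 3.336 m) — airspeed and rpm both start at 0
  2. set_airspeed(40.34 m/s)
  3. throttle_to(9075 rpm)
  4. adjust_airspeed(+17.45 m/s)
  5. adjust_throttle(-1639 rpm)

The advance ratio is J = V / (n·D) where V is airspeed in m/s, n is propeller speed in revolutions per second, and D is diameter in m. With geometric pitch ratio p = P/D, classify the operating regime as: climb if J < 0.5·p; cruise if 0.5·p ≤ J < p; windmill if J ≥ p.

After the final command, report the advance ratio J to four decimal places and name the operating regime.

J = 0.1672, regime = climb

set_propeller: D = 2.789 m, P = 3.336 m (p = P/D = 1.196128); state ← (V=0, rpm=0)
set_airspeed(40.34): V ← 40.34 m/s
throttle_to(9075): rpm ← 9075
adjust_airspeed(+17.45): V ← 40.34 +17.45 = 57.79 m/s
adjust_throttle(-1639): rpm ← 9075 -1639 = 7436
final state: V = 57.79 m/s, rpm = 7436 → n = rpm/60 = 123.933333 rev/s
J = V / (n·D) = 57.79 / (123.933333 × 2.789) = 0.167192
regime bands: climb J<0.5981 | cruise [0.5981, 1.1961) | windmill J≥1.1961
J = 0.1672 → climb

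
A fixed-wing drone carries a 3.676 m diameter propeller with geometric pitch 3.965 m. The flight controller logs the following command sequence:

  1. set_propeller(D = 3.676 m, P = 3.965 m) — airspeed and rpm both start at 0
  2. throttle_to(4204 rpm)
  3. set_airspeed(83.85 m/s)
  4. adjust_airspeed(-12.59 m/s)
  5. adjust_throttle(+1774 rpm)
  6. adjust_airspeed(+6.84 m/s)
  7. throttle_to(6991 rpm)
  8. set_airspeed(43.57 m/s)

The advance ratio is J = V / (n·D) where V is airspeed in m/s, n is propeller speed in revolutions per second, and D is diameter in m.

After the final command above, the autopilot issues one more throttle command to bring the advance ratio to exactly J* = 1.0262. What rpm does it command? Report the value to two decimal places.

rpm = 693.00

set_propeller: D = 3.676 m, P = 3.965 m (p = P/D = 1.078618); state ← (V=0, rpm=0)
throttle_to(4204): rpm ← 4204
set_airspeed(83.85): V ← 83.85 m/s
adjust_airspeed(-12.59): V ← 83.85 -12.59 = 71.26 m/s
adjust_throttle(+1774): rpm ← 4204 +1774 = 5978
adjust_airspeed(+6.84): V ← 71.26 +6.84 = 78.1 m/s
throttle_to(6991): rpm ← 6991
set_airspeed(43.57): V ← 43.57 m/s
final state: V = 43.57 m/s, rpm = 6991 → n = rpm/60 = 116.516667 rev/s
target J* = 1.0262; solve J* = V/(n·D) for n: n = V/(J*·D) = 43.57/(1.0262 × 3.676) = 11.549948 rev/s
rpm = 60·n = 692.996909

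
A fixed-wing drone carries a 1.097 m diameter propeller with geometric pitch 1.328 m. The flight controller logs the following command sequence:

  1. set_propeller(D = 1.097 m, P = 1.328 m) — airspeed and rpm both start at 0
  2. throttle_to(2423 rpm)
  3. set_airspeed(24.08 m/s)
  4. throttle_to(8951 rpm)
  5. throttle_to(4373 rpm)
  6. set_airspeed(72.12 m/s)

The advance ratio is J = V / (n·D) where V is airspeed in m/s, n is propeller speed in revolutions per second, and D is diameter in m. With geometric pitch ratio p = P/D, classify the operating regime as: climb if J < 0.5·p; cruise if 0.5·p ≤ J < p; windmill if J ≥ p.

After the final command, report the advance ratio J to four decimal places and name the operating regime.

set_propeller: D = 1.097 m, P = 1.328 m (p = P/D = 1.210574); state ← (V=0, rpm=0)
throttle_to(2423): rpm ← 2423
set_airspeed(24.08): V ← 24.08 m/s
throttle_to(8951): rpm ← 8951
throttle_to(4373): rpm ← 4373
set_airspeed(72.12): V ← 72.12 m/s
final state: V = 72.12 m/s, rpm = 4373 → n = rpm/60 = 72.883333 rev/s
J = V / (n·D) = 72.12 / (72.883333 × 1.097) = 0.902030
regime bands: climb J<0.6053 | cruise [0.6053, 1.2106) | windmill J≥1.2106
J = 0.9020 → cruise

J = 0.9020, regime = cruise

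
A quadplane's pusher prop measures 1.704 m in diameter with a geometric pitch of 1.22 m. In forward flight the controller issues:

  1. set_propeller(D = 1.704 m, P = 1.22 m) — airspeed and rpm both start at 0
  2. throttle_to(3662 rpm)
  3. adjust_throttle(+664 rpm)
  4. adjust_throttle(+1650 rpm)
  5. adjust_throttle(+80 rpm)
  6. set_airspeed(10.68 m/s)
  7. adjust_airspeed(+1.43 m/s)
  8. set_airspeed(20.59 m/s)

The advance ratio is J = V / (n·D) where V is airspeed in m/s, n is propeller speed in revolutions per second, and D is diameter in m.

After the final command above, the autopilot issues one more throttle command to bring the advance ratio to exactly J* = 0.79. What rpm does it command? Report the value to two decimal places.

set_propeller: D = 1.704 m, P = 1.22 m (p = P/D = 0.715962); state ← (V=0, rpm=0)
throttle_to(3662): rpm ← 3662
adjust_throttle(+664): rpm ← 3662 +664 = 4326
adjust_throttle(+1650): rpm ← 4326 +1650 = 5976
adjust_throttle(+80): rpm ← 5976 +80 = 6056
set_airspeed(10.68): V ← 10.68 m/s
adjust_airspeed(+1.43): V ← 10.68 +1.43 = 12.11 m/s
set_airspeed(20.59): V ← 20.59 m/s
final state: V = 20.59 m/s, rpm = 6056 → n = rpm/60 = 100.933333 rev/s
target J* = 0.79; solve J* = V/(n·D) for n: n = V/(J*·D) = 20.59/(0.79 × 1.704) = 15.295359 rev/s
rpm = 60·n = 917.721519

rpm = 917.72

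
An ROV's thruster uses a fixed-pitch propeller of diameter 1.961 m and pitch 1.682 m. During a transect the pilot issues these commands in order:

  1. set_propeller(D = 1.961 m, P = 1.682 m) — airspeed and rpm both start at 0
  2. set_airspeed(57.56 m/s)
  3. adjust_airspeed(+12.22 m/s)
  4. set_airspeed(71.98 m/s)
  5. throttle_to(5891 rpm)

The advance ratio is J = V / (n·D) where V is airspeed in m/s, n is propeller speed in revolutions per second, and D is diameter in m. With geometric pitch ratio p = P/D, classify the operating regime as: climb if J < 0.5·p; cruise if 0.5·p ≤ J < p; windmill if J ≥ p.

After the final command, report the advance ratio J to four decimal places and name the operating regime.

J = 0.3738, regime = climb

set_propeller: D = 1.961 m, P = 1.682 m (p = P/D = 0.857726); state ← (V=0, rpm=0)
set_airspeed(57.56): V ← 57.56 m/s
adjust_airspeed(+12.22): V ← 57.56 +12.22 = 69.78 m/s
set_airspeed(71.98): V ← 71.98 m/s
throttle_to(5891): rpm ← 5891
final state: V = 71.98 m/s, rpm = 5891 → n = rpm/60 = 98.183333 rev/s
J = V / (n·D) = 71.98 / (98.183333 × 1.961) = 0.373849
regime bands: climb J<0.4289 | cruise [0.4289, 0.8577) | windmill J≥0.8577
J = 0.3738 → climb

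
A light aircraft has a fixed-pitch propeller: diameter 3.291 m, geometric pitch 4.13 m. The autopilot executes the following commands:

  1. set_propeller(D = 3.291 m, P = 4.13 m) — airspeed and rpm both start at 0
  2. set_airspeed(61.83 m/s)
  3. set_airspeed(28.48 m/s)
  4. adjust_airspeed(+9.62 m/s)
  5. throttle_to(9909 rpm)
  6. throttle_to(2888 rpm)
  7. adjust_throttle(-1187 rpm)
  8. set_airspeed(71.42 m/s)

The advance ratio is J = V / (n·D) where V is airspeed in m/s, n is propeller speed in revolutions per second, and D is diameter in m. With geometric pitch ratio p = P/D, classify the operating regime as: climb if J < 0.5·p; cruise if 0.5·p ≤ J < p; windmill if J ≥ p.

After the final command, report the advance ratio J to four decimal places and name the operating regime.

set_propeller: D = 3.291 m, P = 4.13 m (p = P/D = 1.254938); state ← (V=0, rpm=0)
set_airspeed(61.83): V ← 61.83 m/s
set_airspeed(28.48): V ← 28.48 m/s
adjust_airspeed(+9.62): V ← 28.48 +9.62 = 38.1 m/s
throttle_to(9909): rpm ← 9909
throttle_to(2888): rpm ← 2888
adjust_throttle(-1187): rpm ← 2888 -1187 = 1701
set_airspeed(71.42): V ← 71.42 m/s
final state: V = 71.42 m/s, rpm = 1701 → n = rpm/60 = 28.350000 rev/s
J = V / (n·D) = 71.42 / (28.350000 × 3.291) = 0.765489
regime bands: climb J<0.6275 | cruise [0.6275, 1.2549) | windmill J≥1.2549
J = 0.7655 → cruise

J = 0.7655, regime = cruise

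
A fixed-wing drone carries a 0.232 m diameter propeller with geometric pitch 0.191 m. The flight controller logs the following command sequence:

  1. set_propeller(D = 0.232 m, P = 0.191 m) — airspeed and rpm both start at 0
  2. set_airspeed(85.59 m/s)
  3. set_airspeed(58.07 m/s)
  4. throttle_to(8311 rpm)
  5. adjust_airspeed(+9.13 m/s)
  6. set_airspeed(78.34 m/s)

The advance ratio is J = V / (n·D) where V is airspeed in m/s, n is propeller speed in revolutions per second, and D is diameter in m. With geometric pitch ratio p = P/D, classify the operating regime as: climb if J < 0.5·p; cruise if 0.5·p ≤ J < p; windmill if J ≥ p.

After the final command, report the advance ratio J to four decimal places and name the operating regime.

set_propeller: D = 0.232 m, P = 0.191 m (p = P/D = 0.823276); state ← (V=0, rpm=0)
set_airspeed(85.59): V ← 85.59 m/s
set_airspeed(58.07): V ← 58.07 m/s
throttle_to(8311): rpm ← 8311
adjust_airspeed(+9.13): V ← 58.07 +9.13 = 67.2 m/s
set_airspeed(78.34): V ← 78.34 m/s
final state: V = 78.34 m/s, rpm = 8311 → n = rpm/60 = 138.516667 rev/s
J = V / (n·D) = 78.34 / (138.516667 × 0.232) = 2.437775
regime bands: climb J<0.4116 | cruise [0.4116, 0.8233) | windmill J≥0.8233
J = 2.4378 → windmill

J = 2.4378, regime = windmill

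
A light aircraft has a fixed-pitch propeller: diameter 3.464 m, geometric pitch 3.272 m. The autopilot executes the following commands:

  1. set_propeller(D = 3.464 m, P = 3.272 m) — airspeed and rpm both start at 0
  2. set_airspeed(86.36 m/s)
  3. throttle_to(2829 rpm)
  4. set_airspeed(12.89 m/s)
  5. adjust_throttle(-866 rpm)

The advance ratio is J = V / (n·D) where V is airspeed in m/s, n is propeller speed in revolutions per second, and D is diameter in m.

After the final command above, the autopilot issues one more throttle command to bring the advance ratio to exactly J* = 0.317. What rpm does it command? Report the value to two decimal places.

rpm = 704.32

set_propeller: D = 3.464 m, P = 3.272 m (p = P/D = 0.944573); state ← (V=0, rpm=0)
set_airspeed(86.36): V ← 86.36 m/s
throttle_to(2829): rpm ← 2829
set_airspeed(12.89): V ← 12.89 m/s
adjust_throttle(-866): rpm ← 2829 -866 = 1963
final state: V = 12.89 m/s, rpm = 1963 → n = rpm/60 = 32.716667 rev/s
target J* = 0.317; solve J* = V/(n·D) for n: n = V/(J*·D) = 12.89/(0.317 × 3.464) = 11.738586 rev/s
rpm = 60·n = 704.315137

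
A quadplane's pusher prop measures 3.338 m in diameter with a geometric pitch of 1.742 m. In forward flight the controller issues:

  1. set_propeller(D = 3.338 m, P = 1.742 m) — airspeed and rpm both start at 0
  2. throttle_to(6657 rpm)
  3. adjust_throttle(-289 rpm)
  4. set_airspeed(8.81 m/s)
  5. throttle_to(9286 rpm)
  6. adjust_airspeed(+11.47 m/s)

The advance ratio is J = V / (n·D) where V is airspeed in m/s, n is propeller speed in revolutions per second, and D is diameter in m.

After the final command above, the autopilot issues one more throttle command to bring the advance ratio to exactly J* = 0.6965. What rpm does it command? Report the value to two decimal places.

rpm = 523.37

set_propeller: D = 3.338 m, P = 1.742 m (p = P/D = 0.521869); state ← (V=0, rpm=0)
throttle_to(6657): rpm ← 6657
adjust_throttle(-289): rpm ← 6657 -289 = 6368
set_airspeed(8.81): V ← 8.81 m/s
throttle_to(9286): rpm ← 9286
adjust_airspeed(+11.47): V ← 8.81 +11.47 = 20.28 m/s
final state: V = 20.28 m/s, rpm = 9286 → n = rpm/60 = 154.766667 rev/s
target J* = 0.6965; solve J* = V/(n·D) for n: n = V/(J*·D) = 20.28/(0.6965 × 3.338) = 8.722892 rev/s
rpm = 60·n = 523.373523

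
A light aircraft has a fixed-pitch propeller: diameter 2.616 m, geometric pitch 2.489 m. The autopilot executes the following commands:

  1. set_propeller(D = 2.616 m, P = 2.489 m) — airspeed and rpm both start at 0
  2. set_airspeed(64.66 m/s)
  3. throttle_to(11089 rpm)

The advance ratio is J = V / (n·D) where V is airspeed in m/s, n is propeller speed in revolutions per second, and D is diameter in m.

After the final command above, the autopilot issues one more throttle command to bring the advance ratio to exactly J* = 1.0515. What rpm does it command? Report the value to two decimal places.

set_propeller: D = 2.616 m, P = 2.489 m (p = P/D = 0.951453); state ← (V=0, rpm=0)
set_airspeed(64.66): V ← 64.66 m/s
throttle_to(11089): rpm ← 11089
final state: V = 64.66 m/s, rpm = 11089 → n = rpm/60 = 184.816667 rev/s
target J* = 1.0515; solve J* = V/(n·D) for n: n = V/(J*·D) = 64.66/(1.0515 × 2.616) = 23.506539 rev/s
rpm = 60·n = 1410.392319

rpm = 1410.39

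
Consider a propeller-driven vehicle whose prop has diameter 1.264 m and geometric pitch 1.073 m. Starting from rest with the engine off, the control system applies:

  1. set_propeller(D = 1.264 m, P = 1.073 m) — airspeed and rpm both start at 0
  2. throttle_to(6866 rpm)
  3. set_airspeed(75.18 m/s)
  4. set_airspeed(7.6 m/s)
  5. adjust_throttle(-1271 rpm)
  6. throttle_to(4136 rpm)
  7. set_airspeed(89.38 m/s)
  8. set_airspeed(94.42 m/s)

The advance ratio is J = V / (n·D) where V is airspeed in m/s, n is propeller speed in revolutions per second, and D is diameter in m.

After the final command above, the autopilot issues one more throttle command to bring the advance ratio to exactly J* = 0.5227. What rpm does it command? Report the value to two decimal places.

rpm = 8574.64

set_propeller: D = 1.264 m, P = 1.073 m (p = P/D = 0.848892); state ← (V=0, rpm=0)
throttle_to(6866): rpm ← 6866
set_airspeed(75.18): V ← 75.18 m/s
set_airspeed(7.6): V ← 7.6 m/s
adjust_throttle(-1271): rpm ← 6866 -1271 = 5595
throttle_to(4136): rpm ← 4136
set_airspeed(89.38): V ← 89.38 m/s
set_airspeed(94.42): V ← 94.42 m/s
final state: V = 94.42 m/s, rpm = 4136 → n = rpm/60 = 68.933333 rev/s
target J* = 0.5227; solve J* = V/(n·D) for n: n = V/(J*·D) = 94.42/(0.5227 × 1.264) = 142.910593 rev/s
rpm = 60·n = 8574.635595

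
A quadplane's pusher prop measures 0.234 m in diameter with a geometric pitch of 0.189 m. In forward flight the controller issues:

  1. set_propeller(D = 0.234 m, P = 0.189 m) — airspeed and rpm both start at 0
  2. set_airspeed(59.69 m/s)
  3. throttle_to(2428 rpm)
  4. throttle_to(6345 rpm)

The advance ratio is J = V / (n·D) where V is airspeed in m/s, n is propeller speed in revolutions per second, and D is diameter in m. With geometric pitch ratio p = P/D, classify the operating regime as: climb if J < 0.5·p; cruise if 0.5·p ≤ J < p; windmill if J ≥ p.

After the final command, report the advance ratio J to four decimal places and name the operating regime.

set_propeller: D = 0.234 m, P = 0.189 m (p = P/D = 0.807692); state ← (V=0, rpm=0)
set_airspeed(59.69): V ← 59.69 m/s
throttle_to(2428): rpm ← 2428
throttle_to(6345): rpm ← 6345
final state: V = 59.69 m/s, rpm = 6345 → n = rpm/60 = 105.750000 rev/s
J = V / (n·D) = 59.69 / (105.750000 × 0.234) = 2.412156
regime bands: climb J<0.4038 | cruise [0.4038, 0.8077) | windmill J≥0.8077
J = 2.4122 → windmill

J = 2.4122, regime = windmill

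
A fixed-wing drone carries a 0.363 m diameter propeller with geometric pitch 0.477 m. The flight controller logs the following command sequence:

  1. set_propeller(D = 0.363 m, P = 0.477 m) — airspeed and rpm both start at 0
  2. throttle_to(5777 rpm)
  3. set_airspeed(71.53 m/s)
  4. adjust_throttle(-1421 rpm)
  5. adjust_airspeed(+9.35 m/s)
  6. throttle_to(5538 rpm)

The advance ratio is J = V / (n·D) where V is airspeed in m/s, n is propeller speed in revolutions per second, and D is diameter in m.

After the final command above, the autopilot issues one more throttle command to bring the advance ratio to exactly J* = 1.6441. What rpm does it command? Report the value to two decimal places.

set_propeller: D = 0.363 m, P = 0.477 m (p = P/D = 1.314050); state ← (V=0, rpm=0)
throttle_to(5777): rpm ← 5777
set_airspeed(71.53): V ← 71.53 m/s
adjust_throttle(-1421): rpm ← 5777 -1421 = 4356
adjust_airspeed(+9.35): V ← 71.53 +9.35 = 80.88 m/s
throttle_to(5538): rpm ← 5538
final state: V = 80.88 m/s, rpm = 5538 → n = rpm/60 = 92.300000 rev/s
target J* = 1.6441; solve J* = V/(n·D) for n: n = V/(J*·D) = 80.88/(1.6441 × 0.363) = 135.520903 rev/s
rpm = 60·n = 8131.254207

rpm = 8131.25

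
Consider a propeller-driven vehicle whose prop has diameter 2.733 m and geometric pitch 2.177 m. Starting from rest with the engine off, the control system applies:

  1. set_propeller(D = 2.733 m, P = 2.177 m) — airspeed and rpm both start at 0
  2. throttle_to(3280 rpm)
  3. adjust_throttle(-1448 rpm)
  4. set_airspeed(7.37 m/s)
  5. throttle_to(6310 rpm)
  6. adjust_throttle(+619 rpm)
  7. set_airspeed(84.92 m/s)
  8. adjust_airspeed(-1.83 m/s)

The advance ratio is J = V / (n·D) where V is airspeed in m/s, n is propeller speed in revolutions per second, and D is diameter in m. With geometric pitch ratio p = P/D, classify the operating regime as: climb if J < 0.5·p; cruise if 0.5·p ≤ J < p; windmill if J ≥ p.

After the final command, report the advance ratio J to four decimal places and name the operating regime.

J = 0.2633, regime = climb

set_propeller: D = 2.733 m, P = 2.177 m (p = P/D = 0.796561); state ← (V=0, rpm=0)
throttle_to(3280): rpm ← 3280
adjust_throttle(-1448): rpm ← 3280 -1448 = 1832
set_airspeed(7.37): V ← 7.37 m/s
throttle_to(6310): rpm ← 6310
adjust_throttle(+619): rpm ← 6310 +619 = 6929
set_airspeed(84.92): V ← 84.92 m/s
adjust_airspeed(-1.83): V ← 84.92 -1.83 = 83.09 m/s
final state: V = 83.09 m/s, rpm = 6929 → n = rpm/60 = 115.483333 rev/s
J = V / (n·D) = 83.09 / (115.483333 × 2.733) = 0.263263
regime bands: climb J<0.3983 | cruise [0.3983, 0.7966) | windmill J≥0.7966
J = 0.2633 → climb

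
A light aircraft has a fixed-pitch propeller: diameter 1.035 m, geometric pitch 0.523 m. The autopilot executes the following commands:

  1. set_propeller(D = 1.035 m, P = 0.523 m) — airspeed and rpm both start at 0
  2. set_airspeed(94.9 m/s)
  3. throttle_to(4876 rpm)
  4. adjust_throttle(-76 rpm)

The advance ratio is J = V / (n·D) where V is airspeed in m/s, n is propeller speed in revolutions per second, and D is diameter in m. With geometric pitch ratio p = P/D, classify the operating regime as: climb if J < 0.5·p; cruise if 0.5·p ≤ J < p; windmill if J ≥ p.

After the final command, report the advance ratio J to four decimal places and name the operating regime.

J = 1.1461, regime = windmill

set_propeller: D = 1.035 m, P = 0.523 m (p = P/D = 0.505314); state ← (V=0, rpm=0)
set_airspeed(94.9): V ← 94.9 m/s
throttle_to(4876): rpm ← 4876
adjust_throttle(-76): rpm ← 4876 -76 = 4800
final state: V = 94.9 m/s, rpm = 4800 → n = rpm/60 = 80.000000 rev/s
J = V / (n·D) = 94.9 / (80.000000 × 1.035) = 1.146135
regime bands: climb J<0.2527 | cruise [0.2527, 0.5053) | windmill J≥0.5053
J = 1.1461 → windmill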